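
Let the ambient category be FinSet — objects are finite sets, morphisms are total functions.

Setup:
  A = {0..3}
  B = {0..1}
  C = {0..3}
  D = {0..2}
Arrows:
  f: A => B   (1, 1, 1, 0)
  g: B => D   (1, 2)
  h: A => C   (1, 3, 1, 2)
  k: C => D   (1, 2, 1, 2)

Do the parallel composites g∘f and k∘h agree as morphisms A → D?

1) trace f;g:
  0 f=>1 g=>2
  1 f=>1 g=>2
  2 f=>1 g=>2
  3 f=>0 g=>1
  ⟦path⟧₁ = (2, 2, 2, 1)
2) trace h;k:
  0 h=>1 k=>2
  1 h=>3 k=>2
  2 h=>1 k=>2
  3 h=>2 k=>1
  ⟦path⟧₂ = (2, 2, 2, 1)
Equal? YES — commutes

Answer: COMMUTES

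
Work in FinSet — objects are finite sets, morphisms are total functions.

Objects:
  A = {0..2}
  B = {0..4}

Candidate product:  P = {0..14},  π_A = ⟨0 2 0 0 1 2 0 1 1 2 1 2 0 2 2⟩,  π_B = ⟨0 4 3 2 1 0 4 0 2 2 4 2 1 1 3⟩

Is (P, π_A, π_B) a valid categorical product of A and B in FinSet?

Answer: NOT A VALID PRODUCT — duplicate pair at indices 9,11

Work:
|A|·|B| = 3·5 = 15;  |P| = 15
Check the pairing map k ↦ (π_A(k), π_B(k)):
  0 : (0,0)
  1 : (2,4)
  2 : (0,3)
  3 : (0,2)
  4 : (1,1)
  5 : (2,0)
  6 : (0,4)
  7 : (1,0)
  8 : (1,2)
  9 : (2,2)
  10 : (1,4)
  11 : (2,2)  ✗ repeats pair of k=9
  12 : (0,1)
  13 : (2,1)
  14 : (2,3)
distinct pairs in image: 14 / 15 needed
  → (2,2) hit at k=9 and k=11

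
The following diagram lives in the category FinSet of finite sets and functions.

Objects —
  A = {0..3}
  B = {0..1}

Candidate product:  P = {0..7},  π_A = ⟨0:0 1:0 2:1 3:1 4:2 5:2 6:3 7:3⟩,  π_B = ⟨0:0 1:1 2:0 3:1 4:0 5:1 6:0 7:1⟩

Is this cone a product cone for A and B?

|A|·|B| = 4·2 = 8;  |P| = 8
Check the pairing map k ↦ (π_A(k), π_B(k)):
  0 : (0,0)
  1 : (0,1)
  2 : (1,0)
  3 : (1,1)
  4 : (2,0)
  5 : (2,1)
  6 : (3,0)
  7 : (3,1)
distinct pairs in image: 8 / 8 needed
  → bijection onto A×B; projections well-typed.

Answer: VALID PRODUCT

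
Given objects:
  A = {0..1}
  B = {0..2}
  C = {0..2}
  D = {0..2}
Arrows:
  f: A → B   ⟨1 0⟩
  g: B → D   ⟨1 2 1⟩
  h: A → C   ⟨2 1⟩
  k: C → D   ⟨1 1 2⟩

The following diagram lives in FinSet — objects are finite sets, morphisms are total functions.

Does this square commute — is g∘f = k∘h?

Answer: COMMUTES

Work:
1) trace f;g:
  0 f→1 g→2
  1 f→0 g→1
  ⟦path⟧₁ = ⟨2 1⟩
2) trace h;k:
  0 h→2 k→2
  1 h→1 k→1
  ⟦path⟧₂ = ⟨2 1⟩
Equal? YES — commutes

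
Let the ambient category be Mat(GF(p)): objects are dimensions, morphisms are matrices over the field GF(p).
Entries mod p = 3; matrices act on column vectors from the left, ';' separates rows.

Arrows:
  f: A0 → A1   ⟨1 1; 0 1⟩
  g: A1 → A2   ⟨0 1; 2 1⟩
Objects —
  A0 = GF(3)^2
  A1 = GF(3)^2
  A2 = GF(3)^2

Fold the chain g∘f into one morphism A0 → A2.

Answer: ⟨0 1; 2 0⟩

Trace:
  e0=(1,0) f→(1,0) g→(0,2)
  e1=(0,1) f→(1,1) g→(1,0)
composite: ⟨0 1; 2 0⟩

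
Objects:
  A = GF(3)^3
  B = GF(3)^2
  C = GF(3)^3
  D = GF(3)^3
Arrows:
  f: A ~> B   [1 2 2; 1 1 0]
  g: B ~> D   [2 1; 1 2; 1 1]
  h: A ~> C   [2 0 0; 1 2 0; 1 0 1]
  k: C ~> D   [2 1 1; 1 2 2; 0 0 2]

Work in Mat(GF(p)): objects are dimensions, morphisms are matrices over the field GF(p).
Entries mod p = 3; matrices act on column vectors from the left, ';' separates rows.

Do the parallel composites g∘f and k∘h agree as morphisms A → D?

Answer: COMMUTES

Work:
1) trace f;g:
  e0=(1,0,0) f~>(1,1) g~>(0,0,2)
  e1=(0,1,0) f~>(2,1) g~>(2,1,0)
  e2=(0,0,1) f~>(2,0) g~>(1,2,2)
  result₁ = [0 2 1; 0 1 2; 2 0 2]
2) trace h;k:
  e0=(1,0,0) h~>(2,1,1) k~>(0,0,2)
  e1=(0,1,0) h~>(0,2,0) k~>(2,1,0)
  e2=(0,0,1) h~>(0,0,1) k~>(1,2,2)
  result₂ = [0 2 1; 0 1 2; 2 0 2]
Equal? same morphism ✓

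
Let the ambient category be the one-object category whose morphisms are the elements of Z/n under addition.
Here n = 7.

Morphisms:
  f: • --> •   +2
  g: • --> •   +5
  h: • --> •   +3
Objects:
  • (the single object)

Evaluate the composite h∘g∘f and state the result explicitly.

Answer: +3

Work:
  0 +2≡2 +5≡0 +3≡3  (mod 7)
result: +3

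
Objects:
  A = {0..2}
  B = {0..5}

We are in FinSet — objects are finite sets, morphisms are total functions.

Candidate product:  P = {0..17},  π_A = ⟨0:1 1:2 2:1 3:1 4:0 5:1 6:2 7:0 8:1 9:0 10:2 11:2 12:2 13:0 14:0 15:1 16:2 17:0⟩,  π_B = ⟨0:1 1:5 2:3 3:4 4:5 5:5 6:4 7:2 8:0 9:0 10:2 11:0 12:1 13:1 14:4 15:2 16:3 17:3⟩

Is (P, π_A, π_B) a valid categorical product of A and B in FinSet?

Answer: VALID PRODUCT

Work:
|A|·|B| = 3·6 = 18;  |P| = 18
Check the pairing map k ↦ (π_A(k), π_B(k)):
  0 : (1,1)
  1 : (2,5)
  2 : (1,3)
  3 : (1,4)
  4 : (0,5)
  5 : (1,5)
  6 : (2,4)
  7 : (0,2)
  8 : (1,0)
  9 : (0,0)
  10 : (2,2)
  11 : (2,0)
  12 : (2,1)
  13 : (0,1)
  14 : (0,4)
  15 : (1,2)
  16 : (2,3)
  17 : (0,3)
distinct pairs in image: 18 / 18 needed
  → bijection onto A×B; projections well-typed.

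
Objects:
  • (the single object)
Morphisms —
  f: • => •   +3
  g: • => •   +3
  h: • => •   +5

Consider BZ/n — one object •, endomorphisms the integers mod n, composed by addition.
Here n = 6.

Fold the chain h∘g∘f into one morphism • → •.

  0 +3≡3 +3≡0 +5≡5  (mod 6)
⟦path⟧: +5

Answer: +5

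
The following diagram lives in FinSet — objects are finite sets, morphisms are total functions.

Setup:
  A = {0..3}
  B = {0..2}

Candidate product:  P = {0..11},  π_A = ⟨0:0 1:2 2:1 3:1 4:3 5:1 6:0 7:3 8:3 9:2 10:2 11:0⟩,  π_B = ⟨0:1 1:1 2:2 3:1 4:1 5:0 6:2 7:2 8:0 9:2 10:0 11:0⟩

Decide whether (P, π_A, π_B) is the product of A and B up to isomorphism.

|A|·|B| = 4·3 = 12;  |P| = 12
Check the pairing map k ↦ (π_A(k), π_B(k)):
  0 : (0,1)
  1 : (2,1)
  2 : (1,2)
  3 : (1,1)
  4 : (3,1)
  5 : (1,0)
  6 : (0,2)
  7 : (3,2)
  8 : (3,0)
  9 : (2,2)
  10 : (2,0)
  11 : (0,0)
distinct pairs in image: 12 / 12 needed
  → bijection onto A×B; projections well-typed.

Answer: VALID PRODUCT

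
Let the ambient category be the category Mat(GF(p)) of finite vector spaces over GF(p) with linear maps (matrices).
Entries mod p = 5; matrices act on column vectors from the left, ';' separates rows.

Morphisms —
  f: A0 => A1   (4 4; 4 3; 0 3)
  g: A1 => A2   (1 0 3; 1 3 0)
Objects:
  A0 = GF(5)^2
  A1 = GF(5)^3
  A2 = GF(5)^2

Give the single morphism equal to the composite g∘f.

Answer: (4 3; 1 3)

Work:
  e0=(1,0) f=>(4,4,0) g=>(4,1)
  e1=(0,1) f=>(4,3,3) g=>(3,3)
⟦path⟧: (4 3; 1 3)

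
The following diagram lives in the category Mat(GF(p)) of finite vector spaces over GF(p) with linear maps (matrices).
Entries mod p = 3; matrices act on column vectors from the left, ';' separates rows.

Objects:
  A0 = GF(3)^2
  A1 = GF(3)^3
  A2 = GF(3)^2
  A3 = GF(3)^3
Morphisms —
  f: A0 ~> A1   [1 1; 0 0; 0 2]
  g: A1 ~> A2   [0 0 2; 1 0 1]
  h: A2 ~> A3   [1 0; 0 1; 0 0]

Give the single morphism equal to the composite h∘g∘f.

Answer: [0 1; 1 0; 0 0]

Derivation:
  e0=⟨1,0⟩ f~>⟨1,0,0⟩ g~>⟨0,1⟩ h~>⟨0,1,0⟩
  e1=⟨0,1⟩ f~>⟨1,0,2⟩ g~>⟨1,0⟩ h~>⟨1,0,0⟩
composite: [0 1; 1 0; 0 0]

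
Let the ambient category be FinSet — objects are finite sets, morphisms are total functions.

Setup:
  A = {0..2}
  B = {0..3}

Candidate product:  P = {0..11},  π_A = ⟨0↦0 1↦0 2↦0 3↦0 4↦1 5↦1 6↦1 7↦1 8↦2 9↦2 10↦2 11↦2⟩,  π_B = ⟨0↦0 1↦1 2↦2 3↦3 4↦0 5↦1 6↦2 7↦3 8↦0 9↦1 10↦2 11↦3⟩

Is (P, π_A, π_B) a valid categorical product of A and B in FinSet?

|A|·|B| = 3·4 = 12;  |P| = 12
Check the pairing map k ↦ (π_A(k), π_B(k)):
  0 ↦ (0,0)
  1 ↦ (0,1)
  2 ↦ (0,2)
  3 ↦ (0,3)
  4 ↦ (1,0)
  5 ↦ (1,1)
  6 ↦ (1,2)
  7 ↦ (1,3)
  8 ↦ (2,0)
  9 ↦ (2,1)
  10 ↦ (2,2)
  11 ↦ (2,3)
distinct pairs in image: 12 / 12 needed
  → bijection onto A×B; projections well-typed.

Answer: VALID PRODUCT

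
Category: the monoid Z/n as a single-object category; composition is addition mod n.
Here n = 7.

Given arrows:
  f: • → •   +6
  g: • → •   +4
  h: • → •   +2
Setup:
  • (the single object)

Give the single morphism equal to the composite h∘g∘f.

Answer: +5

Derivation:
  0 +6≡6 +4≡3 +2≡5  (mod 7)
composite: +5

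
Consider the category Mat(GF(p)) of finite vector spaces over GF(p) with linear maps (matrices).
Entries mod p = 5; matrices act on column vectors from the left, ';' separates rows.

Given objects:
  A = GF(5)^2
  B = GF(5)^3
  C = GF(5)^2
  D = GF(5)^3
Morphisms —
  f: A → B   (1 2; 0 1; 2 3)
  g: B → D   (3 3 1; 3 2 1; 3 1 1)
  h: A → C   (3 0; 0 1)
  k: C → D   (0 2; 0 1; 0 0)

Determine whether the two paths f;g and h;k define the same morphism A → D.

Answer: COMMUTES

Trace:
1) trace f;g:
  e0=(1,0) f→(1,0,2) g→(0,0,0)
  e1=(0,1) f→(2,1,3) g→(2,1,0)
  result₁ = (0 2; 0 1; 0 0)
2) trace h;k:
  e0=(1,0) h→(3,0) k→(0,0,0)
  e1=(0,1) h→(0,1) k→(2,1,0)
  result₂ = (0 2; 0 1; 0 0)
Equal? equal; square commutes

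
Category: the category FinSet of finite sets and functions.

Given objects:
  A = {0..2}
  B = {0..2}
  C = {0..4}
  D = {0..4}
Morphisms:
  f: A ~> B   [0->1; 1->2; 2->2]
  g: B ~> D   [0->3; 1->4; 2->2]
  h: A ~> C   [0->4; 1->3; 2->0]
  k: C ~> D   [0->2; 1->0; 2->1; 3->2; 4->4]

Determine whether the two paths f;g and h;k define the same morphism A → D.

1) trace f;g:
  0 f~>1 g~>4
  1 f~>2 g~>2
  2 f~>2 g~>2
  result₁ = [0->4; 1->2; 2->2]
2) trace h;k:
  0 h~>4 k~>4
  1 h~>3 k~>2
  2 h~>0 k~>2
  result₂ = [0->4; 1->2; 2->2]
Equal? same morphism ✓

Answer: COMMUTES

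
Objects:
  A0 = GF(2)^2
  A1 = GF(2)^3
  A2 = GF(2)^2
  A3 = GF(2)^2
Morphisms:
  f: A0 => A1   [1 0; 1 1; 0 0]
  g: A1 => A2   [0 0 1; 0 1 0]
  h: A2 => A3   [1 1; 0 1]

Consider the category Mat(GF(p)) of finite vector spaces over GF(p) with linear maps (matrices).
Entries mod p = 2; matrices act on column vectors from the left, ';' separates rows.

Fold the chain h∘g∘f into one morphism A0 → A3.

Answer: [1 1; 1 1]

Derivation:
  e0=[1,0] f=>[1,1,0] g=>[0,1] h=>[1,1]
  e1=[0,1] f=>[0,1,0] g=>[0,1] h=>[1,1]
composite: [1 1; 1 1]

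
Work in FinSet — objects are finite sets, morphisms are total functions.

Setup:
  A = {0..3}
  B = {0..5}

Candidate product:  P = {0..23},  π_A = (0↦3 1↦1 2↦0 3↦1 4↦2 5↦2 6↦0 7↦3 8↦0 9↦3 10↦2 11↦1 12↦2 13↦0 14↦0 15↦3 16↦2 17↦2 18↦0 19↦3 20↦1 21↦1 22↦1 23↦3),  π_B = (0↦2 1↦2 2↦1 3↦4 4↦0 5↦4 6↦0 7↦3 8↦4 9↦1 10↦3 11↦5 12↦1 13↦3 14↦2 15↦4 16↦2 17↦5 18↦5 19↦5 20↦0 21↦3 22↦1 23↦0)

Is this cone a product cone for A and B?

|A|·|B| = 4·6 = 24;  |P| = 24
Check the pairing map k ↦ (π_A(k), π_B(k)):
  0 ↦ (3,2)
  1 ↦ (1,2)
  2 ↦ (0,1)
  3 ↦ (1,4)
  4 ↦ (2,0)
  5 ↦ (2,4)
  6 ↦ (0,0)
  7 ↦ (3,3)
  8 ↦ (0,4)
  9 ↦ (3,1)
  10 ↦ (2,3)
  11 ↦ (1,5)
  12 ↦ (2,1)
  13 ↦ (0,3)
  14 ↦ (0,2)
  15 ↦ (3,4)
  16 ↦ (2,2)
  17 ↦ (2,5)
  18 ↦ (0,5)
  19 ↦ (3,5)
  20 ↦ (1,0)
  21 ↦ (1,3)
  22 ↦ (1,1)
  23 ↦ (3,0)
distinct pairs in image: 24 / 24 needed
  → bijection onto A×B; projections well-typed.

Answer: VALID PRODUCT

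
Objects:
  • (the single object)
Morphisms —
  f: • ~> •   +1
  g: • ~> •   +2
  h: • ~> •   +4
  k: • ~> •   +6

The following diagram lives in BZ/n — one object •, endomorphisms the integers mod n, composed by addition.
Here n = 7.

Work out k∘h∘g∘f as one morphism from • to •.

Answer: +6

Work:
  0 +1≡1 +2≡3 +4≡0 +6≡6  (mod 7)
⟦path⟧: +6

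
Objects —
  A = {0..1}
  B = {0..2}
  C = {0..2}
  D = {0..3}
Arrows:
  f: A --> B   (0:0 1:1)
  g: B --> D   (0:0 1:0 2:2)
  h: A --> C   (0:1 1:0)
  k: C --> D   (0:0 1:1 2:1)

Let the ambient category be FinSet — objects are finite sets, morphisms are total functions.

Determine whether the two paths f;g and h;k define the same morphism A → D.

Answer: DOES NOT COMMUTE

Derivation:
Path 1 = f;g:
  0 f-->0 g-->0
  1 f-->1 g-->0
  result₁ = (0:0 1:0)
Path 2 = h;k:
  0 h-->1 k-->1
  1 h-->0 k-->0
  result₂ = (0:1 1:0)
Equal? distinct morphisms ✗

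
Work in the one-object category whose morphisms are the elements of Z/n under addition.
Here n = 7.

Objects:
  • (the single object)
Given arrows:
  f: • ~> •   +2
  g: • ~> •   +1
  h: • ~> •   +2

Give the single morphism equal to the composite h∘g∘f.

  0 +2≡2 +1≡3 +2≡5  (mod 7)
result: +5

Answer: +5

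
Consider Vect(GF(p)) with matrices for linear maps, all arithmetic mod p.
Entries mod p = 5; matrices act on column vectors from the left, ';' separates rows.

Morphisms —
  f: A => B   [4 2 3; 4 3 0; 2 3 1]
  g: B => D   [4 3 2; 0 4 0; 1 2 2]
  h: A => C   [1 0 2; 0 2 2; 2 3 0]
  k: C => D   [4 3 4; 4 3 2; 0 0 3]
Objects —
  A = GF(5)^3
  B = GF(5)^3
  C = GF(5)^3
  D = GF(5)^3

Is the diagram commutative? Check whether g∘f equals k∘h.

Answer: DOES NOT COMMUTE

Trace:
Along f;g (path 1):
  e0=⟨1,0,0⟩ f=>⟨4,4,2⟩ g=>⟨2,1,1⟩
  e1=⟨0,1,0⟩ f=>⟨2,3,3⟩ g=>⟨3,2,4⟩
  e2=⟨0,0,1⟩ f=>⟨3,0,1⟩ g=>⟨4,0,0⟩
  composite₁ = [2 3 4; 1 2 0; 1 4 0]
Along h;k (path 2):
  e0=⟨1,0,0⟩ h=>⟨1,0,2⟩ k=>⟨2,3,1⟩
  e1=⟨0,1,0⟩ h=>⟨0,2,3⟩ k=>⟨3,2,4⟩
  e2=⟨0,0,1⟩ h=>⟨2,2,0⟩ k=>⟨4,4,0⟩
  composite₂ = [2 3 4; 3 2 4; 1 4 0]
Equal? distinct morphisms ✗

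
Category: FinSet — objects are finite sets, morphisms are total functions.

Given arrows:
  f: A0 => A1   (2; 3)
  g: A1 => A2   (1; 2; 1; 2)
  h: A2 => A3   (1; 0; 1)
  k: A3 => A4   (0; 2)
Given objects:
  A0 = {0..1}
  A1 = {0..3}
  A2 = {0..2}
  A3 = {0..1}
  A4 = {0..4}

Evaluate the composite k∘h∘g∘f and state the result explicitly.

Answer: (0; 2)

Work:
  0 f=>2 g=>1 h=>0 k=>0
  1 f=>3 g=>2 h=>1 k=>2
result: (0; 2)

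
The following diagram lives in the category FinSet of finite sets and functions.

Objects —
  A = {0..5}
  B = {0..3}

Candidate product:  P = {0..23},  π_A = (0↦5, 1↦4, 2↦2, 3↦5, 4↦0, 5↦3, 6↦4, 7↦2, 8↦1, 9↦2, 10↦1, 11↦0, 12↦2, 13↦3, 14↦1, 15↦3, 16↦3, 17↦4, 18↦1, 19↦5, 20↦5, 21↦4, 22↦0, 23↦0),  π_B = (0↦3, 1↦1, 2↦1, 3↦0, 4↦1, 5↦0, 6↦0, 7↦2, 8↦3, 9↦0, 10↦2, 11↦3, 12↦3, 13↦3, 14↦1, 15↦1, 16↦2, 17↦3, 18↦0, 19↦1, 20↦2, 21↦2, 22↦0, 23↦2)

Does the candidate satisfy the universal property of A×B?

Answer: VALID PRODUCT

Trace:
|A|·|B| = 6·4 = 24;  |P| = 24
Check the pairing map k ↦ (π_A(k), π_B(k)):
  0 ↦ (5,3)
  1 ↦ (4,1)
  2 ↦ (2,1)
  3 ↦ (5,0)
  4 ↦ (0,1)
  5 ↦ (3,0)
  6 ↦ (4,0)
  7 ↦ (2,2)
  8 ↦ (1,3)
  9 ↦ (2,0)
  10 ↦ (1,2)
  11 ↦ (0,3)
  12 ↦ (2,3)
  13 ↦ (3,3)
  14 ↦ (1,1)
  15 ↦ (3,1)
  16 ↦ (3,2)
  17 ↦ (4,3)
  18 ↦ (1,0)
  19 ↦ (5,1)
  20 ↦ (5,2)
  21 ↦ (4,2)
  22 ↦ (0,0)
  23 ↦ (0,2)
distinct pairs in image: 24 / 24 needed
  → bijection onto A×B; projections well-typed.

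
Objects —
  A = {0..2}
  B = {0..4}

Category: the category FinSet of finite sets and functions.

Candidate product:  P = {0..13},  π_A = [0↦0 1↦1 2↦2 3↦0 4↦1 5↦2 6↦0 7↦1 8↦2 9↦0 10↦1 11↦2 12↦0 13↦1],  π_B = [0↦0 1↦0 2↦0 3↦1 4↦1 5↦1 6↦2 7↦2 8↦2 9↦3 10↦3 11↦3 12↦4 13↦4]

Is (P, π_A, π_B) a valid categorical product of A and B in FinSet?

|A|·|B| = 3·5 = 15;  |P| = 14
  → cardinalities differ; no bijection possible.

Answer: NOT A VALID PRODUCT — |P|=14 ≠ |A|·|B|=15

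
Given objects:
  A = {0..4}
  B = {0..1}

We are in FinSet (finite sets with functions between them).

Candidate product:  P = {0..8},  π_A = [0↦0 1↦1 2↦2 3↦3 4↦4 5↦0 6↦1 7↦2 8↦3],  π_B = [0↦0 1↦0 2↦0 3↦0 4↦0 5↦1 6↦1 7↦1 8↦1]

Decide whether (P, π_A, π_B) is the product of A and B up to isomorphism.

|A|·|B| = 5·2 = 10;  |P| = 9
  → cardinalities differ; no bijection possible.

Answer: NOT A VALID PRODUCT — |P|=9 ≠ |A|·|B|=10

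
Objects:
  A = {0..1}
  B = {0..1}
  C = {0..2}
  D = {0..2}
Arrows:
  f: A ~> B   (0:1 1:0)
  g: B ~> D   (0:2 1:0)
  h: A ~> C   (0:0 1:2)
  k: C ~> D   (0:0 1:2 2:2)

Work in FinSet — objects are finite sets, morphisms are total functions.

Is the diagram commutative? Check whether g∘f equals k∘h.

Path 1 = f;g:
  0 f~>1 g~>0
  1 f~>0 g~>2
  ⟦path⟧₁ = (0:0 1:2)
Path 2 = h;k:
  0 h~>0 k~>0
  1 h~>2 k~>2
  ⟦path⟧₂ = (0:0 1:2)
Equal? equal; square commutes

Answer: COMMUTES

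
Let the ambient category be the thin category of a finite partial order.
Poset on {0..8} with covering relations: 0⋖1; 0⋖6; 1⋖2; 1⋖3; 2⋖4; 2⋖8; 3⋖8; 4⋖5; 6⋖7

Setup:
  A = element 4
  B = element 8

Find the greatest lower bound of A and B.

Answer: A∧B = 2

Derivation:
Lower bounds of A=4 and B=8: {0,1,2}
  0 ≤ 2
  1 ≤ 2
  2 ≤ 2
glb = 2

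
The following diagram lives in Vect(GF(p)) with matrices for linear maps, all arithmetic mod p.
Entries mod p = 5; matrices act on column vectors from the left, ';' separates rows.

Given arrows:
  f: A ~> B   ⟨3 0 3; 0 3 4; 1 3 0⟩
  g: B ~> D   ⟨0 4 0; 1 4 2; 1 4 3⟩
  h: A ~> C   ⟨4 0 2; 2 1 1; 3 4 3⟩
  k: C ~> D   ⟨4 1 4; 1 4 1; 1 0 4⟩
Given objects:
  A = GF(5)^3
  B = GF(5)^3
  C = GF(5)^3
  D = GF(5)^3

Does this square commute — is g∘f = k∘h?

Answer: COMMUTES

Derivation:
1) trace f;g:
  e0=⟨1,0,0⟩ f~>⟨3,0,1⟩ g~>⟨0,0,1⟩
  e1=⟨0,1,0⟩ f~>⟨0,3,3⟩ g~>⟨2,3,1⟩
  e2=⟨0,0,1⟩ f~>⟨3,4,0⟩ g~>⟨1,4,4⟩
  ⟦path⟧₁ = ⟨0 2 1; 0 3 4; 1 1 4⟩
2) trace h;k:
  e0=⟨1,0,0⟩ h~>⟨4,2,3⟩ k~>⟨0,0,1⟩
  e1=⟨0,1,0⟩ h~>⟨0,1,4⟩ k~>⟨2,3,1⟩
  e2=⟨0,0,1⟩ h~>⟨2,1,3⟩ k~>⟨1,4,4⟩
  ⟦path⟧₂ = ⟨0 2 1; 0 3 4; 1 1 4⟩
Equal? same morphism ✓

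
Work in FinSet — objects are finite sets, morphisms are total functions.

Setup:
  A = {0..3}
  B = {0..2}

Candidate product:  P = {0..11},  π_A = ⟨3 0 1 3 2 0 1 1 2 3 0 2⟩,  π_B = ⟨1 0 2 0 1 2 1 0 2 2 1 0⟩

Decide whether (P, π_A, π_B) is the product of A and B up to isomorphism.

|A|·|B| = 4·3 = 12;  |P| = 12
Check the pairing map k ↦ (π_A(k), π_B(k)):
  0 -> (3,1)
  1 -> (0,0)
  2 -> (1,2)
  3 -> (3,0)
  4 -> (2,1)
  5 -> (0,2)
  6 -> (1,1)
  7 -> (1,0)
  8 -> (2,2)
  9 -> (3,2)
  10 -> (0,1)
  11 -> (2,0)
distinct pairs in image: 12 / 12 needed
  → bijection onto A×B; projections well-typed.

Answer: VALID PRODUCT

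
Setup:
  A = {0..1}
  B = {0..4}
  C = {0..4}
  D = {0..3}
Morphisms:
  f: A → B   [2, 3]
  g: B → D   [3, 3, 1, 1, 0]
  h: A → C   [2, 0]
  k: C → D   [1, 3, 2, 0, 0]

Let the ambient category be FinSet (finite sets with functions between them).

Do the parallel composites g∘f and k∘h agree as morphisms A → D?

Answer: DOES NOT COMMUTE

Derivation:
Path 1 = f;g:
  0 f→2 g→1
  1 f→3 g→1
  ⟦path⟧₁ = [1, 1]
Path 2 = h;k:
  0 h→2 k→2
  1 h→0 k→1
  ⟦path⟧₂ = [2, 1]
Equal? distinct morphisms ✗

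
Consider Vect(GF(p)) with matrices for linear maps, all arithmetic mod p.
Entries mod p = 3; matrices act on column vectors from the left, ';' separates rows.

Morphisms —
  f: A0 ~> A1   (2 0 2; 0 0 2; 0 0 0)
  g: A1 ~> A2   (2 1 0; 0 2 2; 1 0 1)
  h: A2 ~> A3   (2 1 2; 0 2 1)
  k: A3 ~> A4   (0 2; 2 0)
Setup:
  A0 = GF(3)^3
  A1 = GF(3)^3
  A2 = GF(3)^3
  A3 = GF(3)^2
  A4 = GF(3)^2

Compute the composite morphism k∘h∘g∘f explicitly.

  e0=⟨1,0,0⟩ f~>⟨2,0,0⟩ g~>⟨1,0,2⟩ h~>⟨0,2⟩ k~>⟨1,0⟩
  e1=⟨0,1,0⟩ f~>⟨0,0,0⟩ g~>⟨0,0,0⟩ h~>⟨0,0⟩ k~>⟨0,0⟩
  e2=⟨0,0,1⟩ f~>⟨2,2,0⟩ g~>⟨0,1,2⟩ h~>⟨2,1⟩ k~>⟨2,1⟩
result: (1 0 2; 0 0 1)

Answer: (1 0 2; 0 0 1)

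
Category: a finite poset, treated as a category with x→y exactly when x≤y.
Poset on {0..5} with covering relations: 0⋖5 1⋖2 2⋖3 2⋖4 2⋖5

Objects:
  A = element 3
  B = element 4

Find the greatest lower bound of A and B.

Answer: A∧B = 2

Trace:
Common predecessors of 3,4: {1,2}
  1 ⊑ 2
  2 ⊑ 2
glb = 2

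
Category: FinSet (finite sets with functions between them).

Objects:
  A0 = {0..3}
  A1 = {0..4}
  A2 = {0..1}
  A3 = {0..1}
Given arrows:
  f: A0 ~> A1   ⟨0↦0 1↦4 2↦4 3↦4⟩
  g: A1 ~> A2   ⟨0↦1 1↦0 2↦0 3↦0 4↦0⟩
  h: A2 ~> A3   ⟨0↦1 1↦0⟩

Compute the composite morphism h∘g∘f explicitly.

  0 f~>0 g~>1 h~>0
  1 f~>4 g~>0 h~>1
  2 f~>4 g~>0 h~>1
  3 f~>4 g~>0 h~>1
⟦path⟧: ⟨0↦0 1↦1 2↦1 3↦1⟩

Answer: ⟨0↦0 1↦1 2↦1 3↦1⟩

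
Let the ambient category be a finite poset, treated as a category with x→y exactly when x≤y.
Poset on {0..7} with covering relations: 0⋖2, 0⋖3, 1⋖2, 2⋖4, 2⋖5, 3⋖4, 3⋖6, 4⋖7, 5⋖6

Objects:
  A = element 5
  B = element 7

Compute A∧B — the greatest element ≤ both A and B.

Lower bounds of A=5 and B=7: {0,1,2}
  0 <= 2
  1 <= 2
  2 <= 2
glb = 2

Answer: A∧B = 2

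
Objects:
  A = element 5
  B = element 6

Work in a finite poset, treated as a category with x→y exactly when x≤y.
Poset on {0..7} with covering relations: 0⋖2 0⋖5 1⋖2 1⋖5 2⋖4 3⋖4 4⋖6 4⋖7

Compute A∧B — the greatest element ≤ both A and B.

Lower bounds of A=5 and B=6: {0,1}
  maximal lower bounds 0 and 1 are incomparable: neither 0⊑1 nor 1⊑0
→ no greatest lower bound exists

Answer: NO MEET EXISTS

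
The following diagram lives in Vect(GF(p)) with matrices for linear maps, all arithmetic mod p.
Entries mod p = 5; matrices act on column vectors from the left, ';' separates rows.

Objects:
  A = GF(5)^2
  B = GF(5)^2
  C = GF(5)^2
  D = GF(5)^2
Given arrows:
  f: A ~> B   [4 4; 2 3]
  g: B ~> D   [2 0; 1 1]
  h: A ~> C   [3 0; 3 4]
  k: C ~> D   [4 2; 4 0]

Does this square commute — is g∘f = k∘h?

Answer: DOES NOT COMMUTE

Derivation:
Path 1 = f;g:
  e0=[1,0] f~>[4,2] g~>[3,1]
  e1=[0,1] f~>[4,3] g~>[3,2]
  ⟦path⟧₁ = [3 3; 1 2]
Path 2 = h;k:
  e0=[1,0] h~>[3,3] k~>[3,2]
  e1=[0,1] h~>[0,4] k~>[3,0]
  ⟦path⟧₂ = [3 3; 2 0]
Equal? distinct morphisms ✗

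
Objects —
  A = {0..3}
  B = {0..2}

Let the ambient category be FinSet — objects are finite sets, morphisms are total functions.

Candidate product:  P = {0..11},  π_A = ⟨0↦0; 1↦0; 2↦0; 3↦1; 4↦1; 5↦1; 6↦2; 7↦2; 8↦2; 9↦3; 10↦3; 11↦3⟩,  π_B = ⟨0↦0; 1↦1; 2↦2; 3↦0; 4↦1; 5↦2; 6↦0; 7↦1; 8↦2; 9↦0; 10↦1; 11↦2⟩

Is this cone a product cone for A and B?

Answer: VALID PRODUCT

Trace:
|A|·|B| = 4·3 = 12;  |P| = 12
Check the pairing map k ↦ (π_A(k), π_B(k)):
  0 ↦ (0,0)
  1 ↦ (0,1)
  2 ↦ (0,2)
  3 ↦ (1,0)
  4 ↦ (1,1)
  5 ↦ (1,2)
  6 ↦ (2,0)
  7 ↦ (2,1)
  8 ↦ (2,2)
  9 ↦ (3,0)
  10 ↦ (3,1)
  11 ↦ (3,2)
distinct pairs in image: 12 / 12 needed
  → bijection onto A×B; projections well-typed.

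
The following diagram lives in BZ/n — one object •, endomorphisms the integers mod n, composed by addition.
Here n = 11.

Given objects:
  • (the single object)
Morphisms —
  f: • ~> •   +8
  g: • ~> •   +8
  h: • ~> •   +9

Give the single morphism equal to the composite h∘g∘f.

Answer: +3

Work:
  0 +8≡8 +8≡5 +9≡3  (mod 11)
⟦path⟧: +3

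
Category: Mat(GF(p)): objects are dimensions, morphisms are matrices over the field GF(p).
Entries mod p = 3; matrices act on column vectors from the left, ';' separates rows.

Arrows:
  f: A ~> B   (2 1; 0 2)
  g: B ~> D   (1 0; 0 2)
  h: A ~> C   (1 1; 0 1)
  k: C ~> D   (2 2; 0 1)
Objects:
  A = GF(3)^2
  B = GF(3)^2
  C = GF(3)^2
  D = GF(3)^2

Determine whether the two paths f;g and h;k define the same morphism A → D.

Answer: COMMUTES

Derivation:
Path 1 = f;g:
  e0=[1,0] f~>[2,0] g~>[2,0]
  e1=[0,1] f~>[1,2] g~>[1,1]
  ⟦path⟧₁ = (2 1; 0 1)
Path 2 = h;k:
  e0=[1,0] h~>[1,0] k~>[2,0]
  e1=[0,1] h~>[1,1] k~>[1,1]
  ⟦path⟧₂ = (2 1; 0 1)
Equal? equal; square commutes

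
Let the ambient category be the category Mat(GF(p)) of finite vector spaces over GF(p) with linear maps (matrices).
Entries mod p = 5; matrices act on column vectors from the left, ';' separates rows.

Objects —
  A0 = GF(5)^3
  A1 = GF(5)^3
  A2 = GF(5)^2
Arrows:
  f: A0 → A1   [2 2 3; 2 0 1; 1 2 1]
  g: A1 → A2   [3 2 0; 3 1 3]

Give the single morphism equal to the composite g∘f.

  e0=⟨1,0,0⟩ f→⟨2,2,1⟩ g→⟨0,1⟩
  e1=⟨0,1,0⟩ f→⟨2,0,2⟩ g→⟨1,2⟩
  e2=⟨0,0,1⟩ f→⟨3,1,1⟩ g→⟨1,3⟩
result: [0 1 1; 1 2 3]

Answer: [0 1 1; 1 2 3]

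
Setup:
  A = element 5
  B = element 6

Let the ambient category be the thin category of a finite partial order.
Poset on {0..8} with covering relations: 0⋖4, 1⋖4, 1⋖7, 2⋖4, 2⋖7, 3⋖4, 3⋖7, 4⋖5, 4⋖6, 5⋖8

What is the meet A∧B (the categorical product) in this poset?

{x : x≤A ∧ x≤B} = {0,1,2,3,4}  (A=5, B=6)
  0 ≤ 4
  1 ≤ 4
  2 ≤ 4
  3 ≤ 4
  4 ≤ 4
glb = 4

Answer: A∧B = 4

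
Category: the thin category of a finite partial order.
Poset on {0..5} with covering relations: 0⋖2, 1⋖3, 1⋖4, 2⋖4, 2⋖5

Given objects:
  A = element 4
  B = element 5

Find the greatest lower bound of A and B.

Answer: A∧B = 2

Work:
{x : x⊑A ∧ x⊑B} = {0,2}  (A=4, B=5)
  0 ⊑ 2
  2 ⊑ 2
glb = 2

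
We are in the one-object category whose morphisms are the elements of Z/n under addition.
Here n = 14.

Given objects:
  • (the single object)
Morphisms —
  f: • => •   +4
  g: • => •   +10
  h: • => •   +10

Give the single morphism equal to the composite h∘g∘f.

Answer: +10

Derivation:
  0 +4≡4 +10≡0 +10≡10  (mod 14)
composite: +10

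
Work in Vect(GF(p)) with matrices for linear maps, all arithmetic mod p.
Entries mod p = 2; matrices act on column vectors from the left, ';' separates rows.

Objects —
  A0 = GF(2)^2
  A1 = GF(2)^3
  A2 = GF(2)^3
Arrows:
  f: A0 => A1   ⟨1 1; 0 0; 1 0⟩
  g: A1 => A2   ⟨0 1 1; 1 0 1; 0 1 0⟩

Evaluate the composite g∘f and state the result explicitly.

  e0=(1,0) f=>(1,0,1) g=>(1,0,0)
  e1=(0,1) f=>(1,0,0) g=>(0,1,0)
⟦path⟧: ⟨1 0; 0 1; 0 0⟩

Answer: ⟨1 0; 0 1; 0 0⟩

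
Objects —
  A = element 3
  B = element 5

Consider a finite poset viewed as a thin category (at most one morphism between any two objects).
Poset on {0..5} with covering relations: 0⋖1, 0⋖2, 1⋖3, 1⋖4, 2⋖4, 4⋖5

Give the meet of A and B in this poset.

Answer: A∧B = 1

Derivation:
Common predecessors of 3,5: {0,1}
  0 <= 1
  1 <= 1
glb = 1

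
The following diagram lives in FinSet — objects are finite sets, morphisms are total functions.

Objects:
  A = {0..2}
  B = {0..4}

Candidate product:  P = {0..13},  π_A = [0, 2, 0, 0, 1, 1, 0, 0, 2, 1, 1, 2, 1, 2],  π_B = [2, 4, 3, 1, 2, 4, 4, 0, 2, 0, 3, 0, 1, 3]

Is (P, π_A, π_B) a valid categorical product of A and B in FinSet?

|A|·|B| = 3·5 = 15;  |P| = 14
  → cardinalities differ; no bijection possible.

Answer: NOT A VALID PRODUCT — |P|=14 ≠ |A|·|B|=15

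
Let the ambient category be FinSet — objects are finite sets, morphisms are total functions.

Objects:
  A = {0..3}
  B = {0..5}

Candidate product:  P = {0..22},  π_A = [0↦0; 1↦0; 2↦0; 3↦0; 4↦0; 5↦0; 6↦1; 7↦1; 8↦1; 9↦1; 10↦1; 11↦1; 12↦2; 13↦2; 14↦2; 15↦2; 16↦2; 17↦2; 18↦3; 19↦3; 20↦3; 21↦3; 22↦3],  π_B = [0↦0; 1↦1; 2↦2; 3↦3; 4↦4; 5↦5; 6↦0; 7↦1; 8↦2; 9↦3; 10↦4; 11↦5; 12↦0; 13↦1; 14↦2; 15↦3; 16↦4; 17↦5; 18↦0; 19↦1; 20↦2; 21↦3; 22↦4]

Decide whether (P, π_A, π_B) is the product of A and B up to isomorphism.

|A|·|B| = 4·6 = 24;  |P| = 23
  → cardinalities differ; no bijection possible.

Answer: NOT A VALID PRODUCT — |P|=23 ≠ |A|·|B|=24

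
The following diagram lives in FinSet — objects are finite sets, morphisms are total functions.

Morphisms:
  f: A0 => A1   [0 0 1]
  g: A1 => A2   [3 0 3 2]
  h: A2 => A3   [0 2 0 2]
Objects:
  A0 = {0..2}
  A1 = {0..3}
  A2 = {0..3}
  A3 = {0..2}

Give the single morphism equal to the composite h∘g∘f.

  0 f=>0 g=>3 h=>2
  1 f=>0 g=>3 h=>2
  2 f=>1 g=>0 h=>0
composite: [2 2 0]

Answer: [2 2 0]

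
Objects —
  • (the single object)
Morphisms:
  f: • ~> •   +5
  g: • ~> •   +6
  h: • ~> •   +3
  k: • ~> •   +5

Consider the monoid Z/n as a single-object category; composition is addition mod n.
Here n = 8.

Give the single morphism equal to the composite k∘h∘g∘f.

Answer: +3

Work:
  0 +5≡5 +6≡3 +3≡6 +5≡3  (mod 8)
⟦path⟧: +3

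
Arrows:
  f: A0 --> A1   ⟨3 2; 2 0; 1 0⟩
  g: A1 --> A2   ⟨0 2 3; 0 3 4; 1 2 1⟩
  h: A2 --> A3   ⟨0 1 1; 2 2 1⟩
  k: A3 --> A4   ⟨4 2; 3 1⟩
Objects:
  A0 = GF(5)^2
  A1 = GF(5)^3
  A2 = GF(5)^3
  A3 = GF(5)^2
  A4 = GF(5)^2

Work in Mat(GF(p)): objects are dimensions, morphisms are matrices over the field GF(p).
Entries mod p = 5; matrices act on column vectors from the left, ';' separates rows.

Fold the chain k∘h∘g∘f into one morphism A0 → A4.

Answer: ⟨1 2; 1 3⟩

Trace:
  e0=⟨1,0⟩ f-->⟨3,2,1⟩ g-->⟨2,0,3⟩ h-->⟨3,2⟩ k-->⟨1,1⟩
  e1=⟨0,1⟩ f-->⟨2,0,0⟩ g-->⟨0,0,2⟩ h-->⟨2,2⟩ k-->⟨2,3⟩
⟦path⟧: ⟨1 2; 1 3⟩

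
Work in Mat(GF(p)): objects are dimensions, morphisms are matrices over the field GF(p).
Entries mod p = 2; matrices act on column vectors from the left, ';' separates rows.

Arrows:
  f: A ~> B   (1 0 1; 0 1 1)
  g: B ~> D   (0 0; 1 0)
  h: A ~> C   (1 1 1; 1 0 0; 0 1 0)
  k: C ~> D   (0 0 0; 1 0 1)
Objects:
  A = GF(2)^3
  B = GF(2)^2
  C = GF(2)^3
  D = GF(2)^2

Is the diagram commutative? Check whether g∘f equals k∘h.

Answer: COMMUTES

Derivation:
Path 1 = f;g:
  e0=⟨1,0,0⟩ f~>⟨1,0⟩ g~>⟨0,1⟩
  e1=⟨0,1,0⟩ f~>⟨0,1⟩ g~>⟨0,0⟩
  e2=⟨0,0,1⟩ f~>⟨1,1⟩ g~>⟨0,1⟩
  composite₁ = (0 0 0; 1 0 1)
Path 2 = h;k:
  e0=⟨1,0,0⟩ h~>⟨1,1,0⟩ k~>⟨0,1⟩
  e1=⟨0,1,0⟩ h~>⟨1,0,1⟩ k~>⟨0,0⟩
  e2=⟨0,0,1⟩ h~>⟨1,0,0⟩ k~>⟨0,1⟩
  composite₂ = (0 0 0; 1 0 1)
Equal? YES — commutes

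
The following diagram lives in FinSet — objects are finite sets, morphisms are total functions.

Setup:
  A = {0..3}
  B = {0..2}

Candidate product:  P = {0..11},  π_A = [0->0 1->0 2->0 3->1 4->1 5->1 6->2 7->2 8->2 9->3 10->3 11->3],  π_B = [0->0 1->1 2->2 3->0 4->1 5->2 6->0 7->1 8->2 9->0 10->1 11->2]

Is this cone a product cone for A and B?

Answer: VALID PRODUCT

Derivation:
|A|·|B| = 4·3 = 12;  |P| = 12
Check the pairing map k ↦ (π_A(k), π_B(k)):
  0 -> (0,0)
  1 -> (0,1)
  2 -> (0,2)
  3 -> (1,0)
  4 -> (1,1)
  5 -> (1,2)
  6 -> (2,0)
  7 -> (2,1)
  8 -> (2,2)
  9 -> (3,0)
  10 -> (3,1)
  11 -> (3,2)
distinct pairs in image: 12 / 12 needed
  → bijection onto A×B; projections well-typed.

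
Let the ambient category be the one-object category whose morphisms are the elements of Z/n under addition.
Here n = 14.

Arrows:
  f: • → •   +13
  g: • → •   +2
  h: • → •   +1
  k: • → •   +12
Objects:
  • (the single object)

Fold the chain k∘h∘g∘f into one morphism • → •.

Answer: +0

Work:
  0 +13≡13 +2≡1 +1≡2 +12≡0  (mod 14)
⟦path⟧: +0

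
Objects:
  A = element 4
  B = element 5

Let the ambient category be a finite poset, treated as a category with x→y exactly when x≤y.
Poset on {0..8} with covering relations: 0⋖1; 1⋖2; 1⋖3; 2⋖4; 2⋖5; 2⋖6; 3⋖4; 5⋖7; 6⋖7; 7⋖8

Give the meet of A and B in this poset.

Answer: A∧B = 2

Trace:
{x : x<=A ∧ x<=B} = {0,1,2}  (A=4, B=5)
  0 <= 2
  1 <= 2
  2 <= 2
glb = 2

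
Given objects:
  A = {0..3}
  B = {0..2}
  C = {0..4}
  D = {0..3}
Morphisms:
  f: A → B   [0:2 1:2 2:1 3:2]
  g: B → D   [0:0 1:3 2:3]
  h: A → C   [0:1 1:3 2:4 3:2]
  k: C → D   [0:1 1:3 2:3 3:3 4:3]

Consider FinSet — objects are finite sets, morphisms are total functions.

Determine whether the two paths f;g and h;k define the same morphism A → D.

Along f;g (path 1):
  0 f→2 g→3
  1 f→2 g→3
  2 f→1 g→3
  3 f→2 g→3
  ⟦path⟧₁ = [0:3 1:3 2:3 3:3]
Along h;k (path 2):
  0 h→1 k→3
  1 h→3 k→3
  2 h→4 k→3
  3 h→2 k→3
  ⟦path⟧₂ = [0:3 1:3 2:3 3:3]
Equal? same morphism ✓

Answer: COMMUTES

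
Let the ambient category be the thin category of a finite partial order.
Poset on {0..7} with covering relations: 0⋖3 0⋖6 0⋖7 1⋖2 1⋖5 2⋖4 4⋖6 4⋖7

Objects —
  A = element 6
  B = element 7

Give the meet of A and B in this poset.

Answer: NO MEET EXISTS

Derivation:
{x : x<=A ∧ x<=B} = {0,1,2,4}  (A=6, B=7)
  maximal lower bounds 0 and 4 are incomparable: neither 0<=4 nor 4<=0
→ no greatest lower bound exists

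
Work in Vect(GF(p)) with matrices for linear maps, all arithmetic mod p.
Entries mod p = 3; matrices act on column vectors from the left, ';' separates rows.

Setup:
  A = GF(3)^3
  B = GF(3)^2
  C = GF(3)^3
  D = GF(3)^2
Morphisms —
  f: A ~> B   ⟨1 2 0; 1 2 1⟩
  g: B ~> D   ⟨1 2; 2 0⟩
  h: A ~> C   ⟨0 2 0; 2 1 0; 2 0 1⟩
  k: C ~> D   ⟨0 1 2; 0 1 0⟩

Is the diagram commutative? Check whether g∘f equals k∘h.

Answer: DOES NOT COMMUTE

Trace:
Along f;g (path 1):
  e0=(1,0,0) f~>(1,1) g~>(0,2)
  e1=(0,1,0) f~>(2,2) g~>(0,1)
  e2=(0,0,1) f~>(0,1) g~>(2,0)
  ⟦path⟧₁ = ⟨0 0 2; 2 1 0⟩
Along h;k (path 2):
  e0=(1,0,0) h~>(0,2,2) k~>(0,2)
  e1=(0,1,0) h~>(2,1,0) k~>(1,1)
  e2=(0,0,1) h~>(0,0,1) k~>(2,0)
  ⟦path⟧₂ = ⟨0 1 2; 2 1 0⟩
Equal? distinct morphisms ✗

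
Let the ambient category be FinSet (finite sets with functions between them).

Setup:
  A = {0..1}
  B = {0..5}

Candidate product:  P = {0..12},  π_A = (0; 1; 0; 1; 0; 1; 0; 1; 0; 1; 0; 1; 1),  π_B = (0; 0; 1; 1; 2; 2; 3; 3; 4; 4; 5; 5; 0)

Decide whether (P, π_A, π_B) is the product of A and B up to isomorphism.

Answer: NOT A VALID PRODUCT — |P|=13 ≠ |A|·|B|=12

Trace:
|A|·|B| = 2·6 = 12;  |P| = 13
  → cardinalities differ; no bijection possible.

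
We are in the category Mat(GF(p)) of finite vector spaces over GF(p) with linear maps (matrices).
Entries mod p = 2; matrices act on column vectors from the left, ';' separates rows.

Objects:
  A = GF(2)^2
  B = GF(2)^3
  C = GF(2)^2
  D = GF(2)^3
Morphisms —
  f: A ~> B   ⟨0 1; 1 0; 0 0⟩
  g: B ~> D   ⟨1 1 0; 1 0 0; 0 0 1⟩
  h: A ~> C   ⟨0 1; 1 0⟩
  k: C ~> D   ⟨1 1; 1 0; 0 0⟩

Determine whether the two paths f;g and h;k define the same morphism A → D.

1) trace f;g:
  e0=⟨1,0⟩ f~>⟨0,1,0⟩ g~>⟨1,0,0⟩
  e1=⟨0,1⟩ f~>⟨1,0,0⟩ g~>⟨1,1,0⟩
  ⟦path⟧₁ = ⟨1 1; 0 1; 0 0⟩
2) trace h;k:
  e0=⟨1,0⟩ h~>⟨0,1⟩ k~>⟨1,0,0⟩
  e1=⟨0,1⟩ h~>⟨1,0⟩ k~>⟨1,1,0⟩
  ⟦path⟧₂ = ⟨1 1; 0 1; 0 0⟩
Equal? YES — commutes

Answer: COMMUTES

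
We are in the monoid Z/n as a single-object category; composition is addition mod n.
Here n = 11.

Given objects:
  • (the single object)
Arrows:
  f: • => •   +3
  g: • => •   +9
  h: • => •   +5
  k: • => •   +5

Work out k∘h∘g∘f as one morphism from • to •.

  0 +3≡3 +9≡1 +5≡6 +5≡0  (mod 11)
⟦path⟧: +0

Answer: +0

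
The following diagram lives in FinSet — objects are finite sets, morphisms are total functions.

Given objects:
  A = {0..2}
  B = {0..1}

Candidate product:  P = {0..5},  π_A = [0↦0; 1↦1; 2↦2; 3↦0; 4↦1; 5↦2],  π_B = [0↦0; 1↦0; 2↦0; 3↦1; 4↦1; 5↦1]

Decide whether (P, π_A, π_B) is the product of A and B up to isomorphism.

|A|·|B| = 3·2 = 6;  |P| = 6
Check the pairing map k ↦ (π_A(k), π_B(k)):
  0 ↦ (0,0)
  1 ↦ (1,0)
  2 ↦ (2,0)
  3 ↦ (0,1)
  4 ↦ (1,1)
  5 ↦ (2,1)
distinct pairs in image: 6 / 6 needed
  → bijection onto A×B; projections well-typed.

Answer: VALID PRODUCT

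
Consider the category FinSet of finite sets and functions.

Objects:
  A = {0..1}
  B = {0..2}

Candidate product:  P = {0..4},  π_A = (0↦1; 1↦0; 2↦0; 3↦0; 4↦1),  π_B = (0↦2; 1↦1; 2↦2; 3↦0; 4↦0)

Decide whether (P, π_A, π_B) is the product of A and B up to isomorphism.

|A|·|B| = 2·3 = 6;  |P| = 5
  → cardinalities differ; no bijection possible.

Answer: NOT A VALID PRODUCT — |P|=5 ≠ |A|·|B|=6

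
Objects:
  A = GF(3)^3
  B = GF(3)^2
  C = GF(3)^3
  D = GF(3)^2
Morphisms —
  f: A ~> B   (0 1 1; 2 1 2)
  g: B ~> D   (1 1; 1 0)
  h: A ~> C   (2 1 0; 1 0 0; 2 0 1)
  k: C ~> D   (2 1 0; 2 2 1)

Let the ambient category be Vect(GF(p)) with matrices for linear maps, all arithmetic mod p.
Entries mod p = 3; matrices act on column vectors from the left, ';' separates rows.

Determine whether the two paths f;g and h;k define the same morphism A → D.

1) trace f;g:
  e0=(1,0,0) f~>(0,2) g~>(2,0)
  e1=(0,1,0) f~>(1,1) g~>(2,1)
  e2=(0,0,1) f~>(1,2) g~>(0,1)
  result₁ = (2 2 0; 0 1 1)
2) trace h;k:
  e0=(1,0,0) h~>(2,1,2) k~>(2,2)
  e1=(0,1,0) h~>(1,0,0) k~>(2,2)
  e2=(0,0,1) h~>(0,0,1) k~>(0,1)
  result₂ = (2 2 0; 2 2 1)
Equal? NO — does not commute

Answer: DOES NOT COMMUTE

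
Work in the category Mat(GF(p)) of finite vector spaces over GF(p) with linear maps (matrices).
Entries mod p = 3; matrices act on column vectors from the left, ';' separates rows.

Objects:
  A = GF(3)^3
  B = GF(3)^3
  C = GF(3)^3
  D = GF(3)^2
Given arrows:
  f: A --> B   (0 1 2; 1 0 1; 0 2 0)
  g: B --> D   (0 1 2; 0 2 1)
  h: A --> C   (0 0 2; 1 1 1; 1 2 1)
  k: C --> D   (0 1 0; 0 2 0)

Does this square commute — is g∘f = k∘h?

Along f;g (path 1):
  e0=(1,0,0) f-->(0,1,0) g-->(1,2)
  e1=(0,1,0) f-->(1,0,2) g-->(1,2)
  e2=(0,0,1) f-->(2,1,0) g-->(1,2)
  ⟦path⟧₁ = (1 1 1; 2 2 2)
Along h;k (path 2):
  e0=(1,0,0) h-->(0,1,1) k-->(1,2)
  e1=(0,1,0) h-->(0,1,2) k-->(1,2)
  e2=(0,0,1) h-->(2,1,1) k-->(1,2)
  ⟦path⟧₂ = (1 1 1; 2 2 2)
Equal? same morphism ✓

Answer: COMMUTES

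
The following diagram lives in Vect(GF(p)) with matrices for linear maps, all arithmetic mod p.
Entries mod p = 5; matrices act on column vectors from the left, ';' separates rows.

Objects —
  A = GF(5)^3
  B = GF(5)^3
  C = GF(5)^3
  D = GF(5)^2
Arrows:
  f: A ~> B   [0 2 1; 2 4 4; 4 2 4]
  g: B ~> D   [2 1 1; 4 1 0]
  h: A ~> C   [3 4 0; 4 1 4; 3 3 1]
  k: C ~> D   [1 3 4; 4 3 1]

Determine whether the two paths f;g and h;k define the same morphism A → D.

Along f;g (path 1):
  e0=⟨1,0,0⟩ f~>⟨0,2,4⟩ g~>⟨1,2⟩
  e1=⟨0,1,0⟩ f~>⟨2,4,2⟩ g~>⟨0,2⟩
  e2=⟨0,0,1⟩ f~>⟨1,4,4⟩ g~>⟨0,3⟩
  ⟦path⟧₁ = [1 0 0; 2 2 3]
Along h;k (path 2):
  e0=⟨1,0,0⟩ h~>⟨3,4,3⟩ k~>⟨2,2⟩
  e1=⟨0,1,0⟩ h~>⟨4,1,3⟩ k~>⟨4,2⟩
  e2=⟨0,0,1⟩ h~>⟨0,4,1⟩ k~>⟨1,3⟩
  ⟦path⟧₂ = [2 4 1; 2 2 3]
Equal? differ; not commutative

Answer: DOES NOT COMMUTE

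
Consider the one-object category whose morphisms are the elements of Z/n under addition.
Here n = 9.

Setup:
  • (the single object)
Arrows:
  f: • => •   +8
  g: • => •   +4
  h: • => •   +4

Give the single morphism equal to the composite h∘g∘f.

Answer: +7

Work:
  0 +8≡8 +4≡3 +4≡7  (mod 9)
result: +7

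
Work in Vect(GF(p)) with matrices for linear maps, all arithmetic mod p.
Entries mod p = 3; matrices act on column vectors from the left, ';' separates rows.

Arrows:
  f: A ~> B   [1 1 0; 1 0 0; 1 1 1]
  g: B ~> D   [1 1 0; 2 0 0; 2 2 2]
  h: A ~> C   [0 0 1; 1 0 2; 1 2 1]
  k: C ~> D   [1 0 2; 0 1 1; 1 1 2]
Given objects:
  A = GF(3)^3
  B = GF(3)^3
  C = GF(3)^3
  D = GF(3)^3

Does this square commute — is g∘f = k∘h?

Answer: COMMUTES

Trace:
1) trace f;g:
  e0=⟨1,0,0⟩ f~>⟨1,1,1⟩ g~>⟨2,2,0⟩
  e1=⟨0,1,0⟩ f~>⟨1,0,1⟩ g~>⟨1,2,1⟩
  e2=⟨0,0,1⟩ f~>⟨0,0,1⟩ g~>⟨0,0,2⟩
  ⟦path⟧₁ = [2 1 0; 2 2 0; 0 1 2]
2) trace h;k:
  e0=⟨1,0,0⟩ h~>⟨0,1,1⟩ k~>⟨2,2,0⟩
  e1=⟨0,1,0⟩ h~>⟨0,0,2⟩ k~>⟨1,2,1⟩
  e2=⟨0,0,1⟩ h~>⟨1,2,1⟩ k~>⟨0,0,2⟩
  ⟦path⟧₂ = [2 1 0; 2 2 0; 0 1 2]
Equal? same morphism ✓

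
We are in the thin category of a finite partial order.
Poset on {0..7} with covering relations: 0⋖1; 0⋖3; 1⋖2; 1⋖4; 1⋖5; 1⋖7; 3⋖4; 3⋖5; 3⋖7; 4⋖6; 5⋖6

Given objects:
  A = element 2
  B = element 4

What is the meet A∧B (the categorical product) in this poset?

Common predecessors of 2,4: {0,1}
  0 <= 1
  1 <= 1
glb = 1

Answer: A∧B = 1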